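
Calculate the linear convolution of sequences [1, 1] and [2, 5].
y[0] = 1×2 = 2; y[1] = 1×5 + 1×2 = 7; y[2] = 1×5 = 5

[2, 7, 5]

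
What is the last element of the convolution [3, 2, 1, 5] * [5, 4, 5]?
Use y[k] = Σ_i a[i]·b[k-i] at k=5. y[5] = 5×5 = 25

25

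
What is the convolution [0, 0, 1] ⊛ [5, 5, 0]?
y[0] = 0×5 = 0; y[1] = 0×5 + 0×5 = 0; y[2] = 0×0 + 0×5 + 1×5 = 5; y[3] = 0×0 + 1×5 = 5; y[4] = 1×0 = 0

[0, 0, 5, 5, 0]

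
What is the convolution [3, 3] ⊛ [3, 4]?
y[0] = 3×3 = 9; y[1] = 3×4 + 3×3 = 21; y[2] = 3×4 = 12

[9, 21, 12]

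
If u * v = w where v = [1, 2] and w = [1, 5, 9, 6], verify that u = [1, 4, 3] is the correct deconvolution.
Forward-compute [1, 4, 3] * [1, 2]: w[0] = 1×1 = 1; w[1] = 1×2 + 4×1 = 6; w[2] = 4×2 + 3×1 = 11; w[3] = 3×2 = 6 → [1, 6, 11, 6]. Does not match given w = [1, 5, 9, 6].

Not verified. [1, 4, 3] * [1, 2] = [1, 6, 11, 6], which differs from [1, 5, 9, 6] at index 1.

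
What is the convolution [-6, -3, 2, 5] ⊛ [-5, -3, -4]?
y[0] = -6×-5 = 30; y[1] = -6×-3 + -3×-5 = 33; y[2] = -6×-4 + -3×-3 + 2×-5 = 23; y[3] = -3×-4 + 2×-3 + 5×-5 = -19; y[4] = 2×-4 + 5×-3 = -23; y[5] = 5×-4 = -20

[30, 33, 23, -19, -23, -20]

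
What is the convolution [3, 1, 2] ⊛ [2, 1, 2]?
y[0] = 3×2 = 6; y[1] = 3×1 + 1×2 = 5; y[2] = 3×2 + 1×1 + 2×2 = 11; y[3] = 1×2 + 2×1 = 4; y[4] = 2×2 = 4

[6, 5, 11, 4, 4]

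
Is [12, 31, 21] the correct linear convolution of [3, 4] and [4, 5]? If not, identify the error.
Recompute linear convolution of [3, 4] and [4, 5]: y[0] = 3×4 = 12; y[1] = 3×5 + 4×4 = 31; y[2] = 4×5 = 20 → [12, 31, 20]. Compare to given [12, 31, 21]: they differ at index 2: given 21, correct 20, so answer: No

No. Error at index 2: given 21, correct 20.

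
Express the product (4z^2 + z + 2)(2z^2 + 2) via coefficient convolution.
Ascending coefficients: a = [2, 1, 4], b = [2, 0, 2]. c[0] = 2×2 = 4; c[1] = 2×0 + 1×2 = 2; c[2] = 2×2 + 1×0 + 4×2 = 12; c[3] = 1×2 + 4×0 = 2; c[4] = 4×2 = 8. Result coefficients: [4, 2, 12, 2, 8] → 8z^4 + 2z^3 + 12z^2 + 2z + 4

8z^4 + 2z^3 + 12z^2 + 2z + 4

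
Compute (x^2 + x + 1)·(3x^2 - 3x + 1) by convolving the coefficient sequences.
Ascending coefficients: a = [1, 1, 1], b = [1, -3, 3]. c[0] = 1×1 = 1; c[1] = 1×-3 + 1×1 = -2; c[2] = 1×3 + 1×-3 + 1×1 = 1; c[3] = 1×3 + 1×-3 = 0; c[4] = 1×3 = 3. Result coefficients: [1, -2, 1, 0, 3] → 3x^4 + x^2 - 2x + 1

3x^4 + x^2 - 2x + 1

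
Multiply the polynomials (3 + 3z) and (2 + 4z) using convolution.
Ascending coefficients: a = [3, 3], b = [2, 4]. c[0] = 3×2 = 6; c[1] = 3×4 + 3×2 = 18; c[2] = 3×4 = 12. Result coefficients: [6, 18, 12] → 6 + 18z + 12z^2

6 + 18z + 12z^2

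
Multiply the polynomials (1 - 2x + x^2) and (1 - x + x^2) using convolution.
Ascending coefficients: a = [1, -2, 1], b = [1, -1, 1]. c[0] = 1×1 = 1; c[1] = 1×-1 + -2×1 = -3; c[2] = 1×1 + -2×-1 + 1×1 = 4; c[3] = -2×1 + 1×-1 = -3; c[4] = 1×1 = 1. Result coefficients: [1, -3, 4, -3, 1] → 1 - 3x + 4x^2 - 3x^3 + x^4

1 - 3x + 4x^2 - 3x^3 + x^4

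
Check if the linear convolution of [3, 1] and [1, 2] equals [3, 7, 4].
Recompute linear convolution of [3, 1] and [1, 2]: y[0] = 3×1 = 3; y[1] = 3×2 + 1×1 = 7; y[2] = 1×2 = 2 → [3, 7, 2]. Compare to given [3, 7, 4]: they differ at index 2: given 4, correct 2, so answer: No

No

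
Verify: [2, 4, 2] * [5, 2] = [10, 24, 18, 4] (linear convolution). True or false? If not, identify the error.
Recompute linear convolution of [2, 4, 2] and [5, 2]: y[0] = 2×5 = 10; y[1] = 2×2 + 4×5 = 24; y[2] = 4×2 + 2×5 = 18; y[3] = 2×2 = 4 → [10, 24, 18, 4]. Given [10, 24, 18, 4] matches, so answer: Yes

Yes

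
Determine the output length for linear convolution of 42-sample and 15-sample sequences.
Linear/full convolution length: m + n - 1 = 42 + 15 - 1 = 56

56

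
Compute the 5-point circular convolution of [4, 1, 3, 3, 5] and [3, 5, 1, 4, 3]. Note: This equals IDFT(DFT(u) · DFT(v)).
Either evaluate y[k] = Σ_j u[j]·v[(k-j) mod 5] directly, or use IDFT(DFT(u) · DFT(v)). y[0] = 4×3 + 1×3 + 3×4 + 3×1 + 5×5 = 55; y[1] = 4×5 + 1×3 + 3×3 + 3×4 + 5×1 = 49; y[2] = 4×1 + 1×5 + 3×3 + 3×3 + 5×4 = 47; y[3] = 4×4 + 1×1 + 3×5 + 3×3 + 5×3 = 56; y[4] = 4×3 + 1×4 + 3×1 + 3×5 + 5×3 = 49. Result: [55, 49, 47, 56, 49]

[55, 49, 47, 56, 49]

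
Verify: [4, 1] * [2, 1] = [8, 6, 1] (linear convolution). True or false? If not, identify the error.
Recompute linear convolution of [4, 1] and [2, 1]: y[0] = 4×2 = 8; y[1] = 4×1 + 1×2 = 6; y[2] = 1×1 = 1 → [8, 6, 1]. Given [8, 6, 1] matches, so answer: Yes

Yes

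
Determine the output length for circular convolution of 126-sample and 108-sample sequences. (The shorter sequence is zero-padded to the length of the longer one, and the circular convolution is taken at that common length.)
Circular convolution (zero-padding the shorter input) has length max(m, n) = max(126, 108) = 126

126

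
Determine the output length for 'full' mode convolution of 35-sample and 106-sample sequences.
Linear/full convolution length: m + n - 1 = 35 + 106 - 1 = 140

140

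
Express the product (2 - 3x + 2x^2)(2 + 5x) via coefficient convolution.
Ascending coefficients: a = [2, -3, 2], b = [2, 5]. c[0] = 2×2 = 4; c[1] = 2×5 + -3×2 = 4; c[2] = -3×5 + 2×2 = -11; c[3] = 2×5 = 10. Result coefficients: [4, 4, -11, 10] → 4 + 4x - 11x^2 + 10x^3

4 + 4x - 11x^2 + 10x^3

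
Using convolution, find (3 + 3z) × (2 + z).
Ascending coefficients: a = [3, 3], b = [2, 1]. c[0] = 3×2 = 6; c[1] = 3×1 + 3×2 = 9; c[2] = 3×1 = 3. Result coefficients: [6, 9, 3] → 6 + 9z + 3z^2

6 + 9z + 3z^2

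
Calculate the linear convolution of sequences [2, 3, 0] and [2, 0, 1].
y[0] = 2×2 = 4; y[1] = 2×0 + 3×2 = 6; y[2] = 2×1 + 3×0 + 0×2 = 2; y[3] = 3×1 + 0×0 = 3; y[4] = 0×1 = 0

[4, 6, 2, 3, 0]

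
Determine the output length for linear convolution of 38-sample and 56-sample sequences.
Linear/full convolution length: m + n - 1 = 38 + 56 - 1 = 93

93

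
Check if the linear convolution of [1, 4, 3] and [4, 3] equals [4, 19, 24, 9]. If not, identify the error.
Recompute linear convolution of [1, 4, 3] and [4, 3]: y[0] = 1×4 = 4; y[1] = 1×3 + 4×4 = 19; y[2] = 4×3 + 3×4 = 24; y[3] = 3×3 = 9 → [4, 19, 24, 9]. Given [4, 19, 24, 9] matches, so answer: Yes

Yes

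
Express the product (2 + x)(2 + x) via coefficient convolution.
Ascending coefficients: a = [2, 1], b = [2, 1]. c[0] = 2×2 = 4; c[1] = 2×1 + 1×2 = 4; c[2] = 1×1 = 1. Result coefficients: [4, 4, 1] → 4 + 4x + x^2

4 + 4x + x^2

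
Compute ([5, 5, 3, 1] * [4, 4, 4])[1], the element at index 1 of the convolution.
Use y[k] = Σ_i a[i]·b[k-i] at k=1. y[1] = 5×4 + 5×4 = 40

40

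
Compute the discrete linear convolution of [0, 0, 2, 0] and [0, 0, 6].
y[0] = 0×0 = 0; y[1] = 0×0 + 0×0 = 0; y[2] = 0×6 + 0×0 + 2×0 = 0; y[3] = 0×6 + 2×0 + 0×0 = 0; y[4] = 2×6 + 0×0 = 12; y[5] = 0×6 = 0

[0, 0, 0, 0, 12, 0]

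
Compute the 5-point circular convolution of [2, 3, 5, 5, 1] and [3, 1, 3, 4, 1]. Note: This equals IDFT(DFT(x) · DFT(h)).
Either evaluate y[k] = Σ_j x[j]·h[(k-j) mod 5] directly, or use IDFT(DFT(x) · DFT(h)). y[0] = 2×3 + 3×1 + 5×4 + 5×3 + 1×1 = 45; y[1] = 2×1 + 3×3 + 5×1 + 5×4 + 1×3 = 39; y[2] = 2×3 + 3×1 + 5×3 + 5×1 + 1×4 = 33; y[3] = 2×4 + 3×3 + 5×1 + 5×3 + 1×1 = 38; y[4] = 2×1 + 3×4 + 5×3 + 5×1 + 1×3 = 37. Result: [45, 39, 33, 38, 37]

[45, 39, 33, 38, 37]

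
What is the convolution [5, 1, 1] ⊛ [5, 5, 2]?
y[0] = 5×5 = 25; y[1] = 5×5 + 1×5 = 30; y[2] = 5×2 + 1×5 + 1×5 = 20; y[3] = 1×2 + 1×5 = 7; y[4] = 1×2 = 2

[25, 30, 20, 7, 2]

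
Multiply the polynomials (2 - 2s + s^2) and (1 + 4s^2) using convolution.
Ascending coefficients: a = [2, -2, 1], b = [1, 0, 4]. c[0] = 2×1 = 2; c[1] = 2×0 + -2×1 = -2; c[2] = 2×4 + -2×0 + 1×1 = 9; c[3] = -2×4 + 1×0 = -8; c[4] = 1×4 = 4. Result coefficients: [2, -2, 9, -8, 4] → 2 - 2s + 9s^2 - 8s^3 + 4s^4

2 - 2s + 9s^2 - 8s^3 + 4s^4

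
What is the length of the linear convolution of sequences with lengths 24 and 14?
Linear/full convolution length: m + n - 1 = 24 + 14 - 1 = 37

37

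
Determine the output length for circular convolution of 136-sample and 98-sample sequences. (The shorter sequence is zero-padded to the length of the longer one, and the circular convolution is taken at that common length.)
Circular convolution (zero-padding the shorter input) has length max(m, n) = max(136, 98) = 136

136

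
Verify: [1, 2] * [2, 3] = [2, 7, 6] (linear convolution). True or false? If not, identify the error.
Recompute linear convolution of [1, 2] and [2, 3]: y[0] = 1×2 = 2; y[1] = 1×3 + 2×2 = 7; y[2] = 2×3 = 6 → [2, 7, 6]. Given [2, 7, 6] matches, so answer: Yes

Yes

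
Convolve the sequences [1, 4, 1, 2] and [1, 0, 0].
y[0] = 1×1 = 1; y[1] = 1×0 + 4×1 = 4; y[2] = 1×0 + 4×0 + 1×1 = 1; y[3] = 4×0 + 1×0 + 2×1 = 2; y[4] = 1×0 + 2×0 = 0; y[5] = 2×0 = 0

[1, 4, 1, 2, 0, 0]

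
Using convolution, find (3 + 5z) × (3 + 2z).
Ascending coefficients: a = [3, 5], b = [3, 2]. c[0] = 3×3 = 9; c[1] = 3×2 + 5×3 = 21; c[2] = 5×2 = 10. Result coefficients: [9, 21, 10] → 9 + 21z + 10z^2

9 + 21z + 10z^2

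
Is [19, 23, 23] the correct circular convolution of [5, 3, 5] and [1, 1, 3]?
Recompute circular convolution of [5, 3, 5] and [1, 1, 3]: y[0] = 5×1 + 3×3 + 5×1 = 19; y[1] = 5×1 + 3×1 + 5×3 = 23; y[2] = 5×3 + 3×1 + 5×1 = 23 → [19, 23, 23]. Given [19, 23, 23] matches, so answer: Yes

Yes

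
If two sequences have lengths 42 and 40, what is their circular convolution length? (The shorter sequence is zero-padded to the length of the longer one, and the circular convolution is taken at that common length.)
Circular convolution (zero-padding the shorter input) has length max(m, n) = max(42, 40) = 42

42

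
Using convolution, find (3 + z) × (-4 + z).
Ascending coefficients: a = [3, 1], b = [-4, 1]. c[0] = 3×-4 = -12; c[1] = 3×1 + 1×-4 = -1; c[2] = 1×1 = 1. Result coefficients: [-12, -1, 1] → -12 - z + z^2

-12 - z + z^2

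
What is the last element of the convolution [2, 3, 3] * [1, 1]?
Use y[k] = Σ_i a[i]·b[k-i] at k=3. y[3] = 3×1 = 3

3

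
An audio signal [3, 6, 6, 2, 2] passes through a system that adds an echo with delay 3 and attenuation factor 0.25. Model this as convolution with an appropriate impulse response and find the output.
Direct-path + delayed-attenuated-path model → impulse response h = [1, 0, 0, 0.25] (1 at lag 0, 0.25 at lag 3). Output y[n] = x[n] + 0.25·x[n - 3] (with x[n] = 0 outside 0..4): y[0] = 3 + 0.25×0 = 3; y[1] = 6 + 0.25×0 = 6; y[2] = 6 + 0.25×0 = 6; y[3] = 2 + 0.25×3 = 2.75; y[4] = 2 + 0.25×6 = 3.5; y[5] = 0 + 0.25×6 = 1.5; y[6] = 0 + 0.25×2 = 0.5; y[7] = 0 + 0.25×2 = 0.5. So y = [3, 6, 6, 2.75, 3.5, 1.5, 0.5, 0.5]

[3, 6, 6, 2.75, 3.5, 1.5, 0.5, 0.5]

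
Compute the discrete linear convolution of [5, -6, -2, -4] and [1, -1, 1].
y[0] = 5×1 = 5; y[1] = 5×-1 + -6×1 = -11; y[2] = 5×1 + -6×-1 + -2×1 = 9; y[3] = -6×1 + -2×-1 + -4×1 = -8; y[4] = -2×1 + -4×-1 = 2; y[5] = -4×1 = -4

[5, -11, 9, -8, 2, -4]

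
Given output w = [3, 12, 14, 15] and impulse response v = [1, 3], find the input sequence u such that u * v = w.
Deconvolve w=[3, 12, 14, 15] by v=[1, 3]. Since v[0]=1, solve forward: u[0] = w[0] / 1 = 3; u[1] = (w[1] - 3×3) / 1 = 3; u[2] = (w[2] - 3×3) / 1 = 5. So u = [3, 3, 5]. Check by forward convolution: w[0] = 3×1 = 3; w[1] = 3×3 + 3×1 = 12; w[2] = 3×3 + 5×1 = 14; w[3] = 5×3 = 15

[3, 3, 5]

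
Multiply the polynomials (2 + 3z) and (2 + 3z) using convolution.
Ascending coefficients: a = [2, 3], b = [2, 3]. c[0] = 2×2 = 4; c[1] = 2×3 + 3×2 = 12; c[2] = 3×3 = 9. Result coefficients: [4, 12, 9] → 4 + 12z + 9z^2

4 + 12z + 9z^2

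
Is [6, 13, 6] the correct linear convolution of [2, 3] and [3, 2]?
Recompute linear convolution of [2, 3] and [3, 2]: y[0] = 2×3 = 6; y[1] = 2×2 + 3×3 = 13; y[2] = 3×2 = 6 → [6, 13, 6]. Given [6, 13, 6] matches, so answer: Yes

Yes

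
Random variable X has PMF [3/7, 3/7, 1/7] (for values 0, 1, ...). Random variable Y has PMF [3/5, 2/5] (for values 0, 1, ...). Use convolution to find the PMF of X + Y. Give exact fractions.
P(X+Y=k) = Σ_i P(X=i)·P(Y=k-i) — a convolution of [3/7, 3/7, 1/7] and [3/5, 2/5]. P(X+Y=0) = (3/7)×(3/5) = 9/35; P(X+Y=1) = (3/7)×(2/5) + (3/7)×(3/5) = 6/35 + 9/35 = 3/7; P(X+Y=2) = (3/7)×(2/5) + (1/7)×(3/5) = 6/35 + 3/35 = 9/35; P(X+Y=3) = (1/7)×(2/5) = 2/35. PMF: [9/35, 3/7, 9/35, 2/35] (sums to 1 ✓)

[9/35, 3/7, 9/35, 2/35]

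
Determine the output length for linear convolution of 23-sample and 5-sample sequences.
Linear/full convolution length: m + n - 1 = 23 + 5 - 1 = 27

27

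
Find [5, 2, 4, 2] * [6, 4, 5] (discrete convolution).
y[0] = 5×6 = 30; y[1] = 5×4 + 2×6 = 32; y[2] = 5×5 + 2×4 + 4×6 = 57; y[3] = 2×5 + 4×4 + 2×6 = 38; y[4] = 4×5 + 2×4 = 28; y[5] = 2×5 = 10

[30, 32, 57, 38, 28, 10]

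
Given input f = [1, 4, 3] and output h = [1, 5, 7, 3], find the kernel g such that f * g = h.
Output length 4 = len(f) + len(g) - 1 ⇒ len(g) = 2. Solve g forward using g[k] = (h[k] - Σ_{i≥1} f[i]·g[k-i]) / f[0]: g[0] = h[0] / f[0] = 1 / 1 = 1; g[1] = (h[1] - 4×1) / f[0] = (5 - 4×1) / 1 = 1. So g = [1, 1]. Forward-check [1, 4, 3] * [1, 1]: h[0] = 1×1 = 1; h[1] = 1×1 + 4×1 = 5; h[2] = 4×1 + 3×1 = 7; h[3] = 3×1 = 3 → [1, 5, 7, 3] ✓

[1, 1]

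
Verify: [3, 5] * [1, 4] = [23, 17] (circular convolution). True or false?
Recompute circular convolution of [3, 5] and [1, 4]: y[0] = 3×1 + 5×4 = 23; y[1] = 3×4 + 5×1 = 17 → [23, 17]. Given [23, 17] matches, so answer: Yes

Yes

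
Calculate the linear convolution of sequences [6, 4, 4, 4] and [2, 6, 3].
y[0] = 6×2 = 12; y[1] = 6×6 + 4×2 = 44; y[2] = 6×3 + 4×6 + 4×2 = 50; y[3] = 4×3 + 4×6 + 4×2 = 44; y[4] = 4×3 + 4×6 = 36; y[5] = 4×3 = 12

[12, 44, 50, 44, 36, 12]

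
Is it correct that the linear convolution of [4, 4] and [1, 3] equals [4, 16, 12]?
Recompute linear convolution of [4, 4] and [1, 3]: y[0] = 4×1 = 4; y[1] = 4×3 + 4×1 = 16; y[2] = 4×3 = 12 → [4, 16, 12]. Given [4, 16, 12] matches, so answer: Yes

Yes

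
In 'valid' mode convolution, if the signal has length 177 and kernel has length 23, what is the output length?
'Valid' mode counts only positions where the kernel fully overlaps the signal: m - n + 1 = 177 - 23 + 1 = 155

155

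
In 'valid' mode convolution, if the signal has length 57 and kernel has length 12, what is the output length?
'Valid' mode counts only positions where the kernel fully overlaps the signal: m - n + 1 = 57 - 12 + 1 = 46

46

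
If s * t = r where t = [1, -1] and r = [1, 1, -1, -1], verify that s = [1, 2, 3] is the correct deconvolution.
Forward-compute [1, 2, 3] * [1, -1]: r[0] = 1×1 = 1; r[1] = 1×-1 + 2×1 = 1; r[2] = 2×-1 + 3×1 = 1; r[3] = 3×-1 = -3 → [1, 1, 1, -3]. Does not match given r = [1, 1, -1, -1].

Not verified. [1, 2, 3] * [1, -1] = [1, 1, 1, -3], which differs from [1, 1, -1, -1] at index 2.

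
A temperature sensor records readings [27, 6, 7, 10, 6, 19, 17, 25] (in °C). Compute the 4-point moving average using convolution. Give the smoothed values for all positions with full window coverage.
4-point moving average kernel = [1, 1, 1, 1]. Apply in 'valid' mode (full window coverage): avg[0] = (27 + 6 + 7 + 10) / 4 = 12.5; avg[1] = (6 + 7 + 10 + 6) / 4 = 7.25; avg[2] = (7 + 10 + 6 + 19) / 4 = 10.5; avg[3] = (10 + 6 + 19 + 17) / 4 = 13.0; avg[4] = (6 + 19 + 17 + 25) / 4 = 16.75. Smoothed values: [12.5, 7.25, 10.5, 13.0, 16.75]

[12.5, 7.25, 10.5, 13.0, 16.75]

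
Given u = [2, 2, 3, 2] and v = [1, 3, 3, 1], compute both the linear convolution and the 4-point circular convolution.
Linear: y_lin[0] = 2×1 = 2; y_lin[1] = 2×3 + 2×1 = 8; y_lin[2] = 2×3 + 2×3 + 3×1 = 15; y_lin[3] = 2×1 + 2×3 + 3×3 + 2×1 = 19; y_lin[4] = 2×1 + 3×3 + 2×3 = 17; y_lin[5] = 3×1 + 2×3 = 9; y_lin[6] = 2×1 = 2 → [2, 8, 15, 19, 17, 9, 2]. Circular (length 4): y[0] = 2×1 + 2×1 + 3×3 + 2×3 = 19; y[1] = 2×3 + 2×1 + 3×1 + 2×3 = 17; y[2] = 2×3 + 2×3 + 3×1 + 2×1 = 17; y[3] = 2×1 + 2×3 + 3×3 + 2×1 = 19 → [19, 17, 17, 19]

Linear: [2, 8, 15, 19, 17, 9, 2], Circular: [19, 17, 17, 19]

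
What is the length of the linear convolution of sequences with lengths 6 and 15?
Linear/full convolution length: m + n - 1 = 6 + 15 - 1 = 20

20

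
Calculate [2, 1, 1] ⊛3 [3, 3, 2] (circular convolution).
Use y[k] = Σ_j x[j]·h[(k-j) mod 3]. y[0] = 2×3 + 1×2 + 1×3 = 11; y[1] = 2×3 + 1×3 + 1×2 = 11; y[2] = 2×2 + 1×3 + 1×3 = 10. Result: [11, 11, 10]

[11, 11, 10]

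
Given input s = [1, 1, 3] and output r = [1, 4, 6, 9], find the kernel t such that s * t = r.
Output length 4 = len(s) + len(t) - 1 ⇒ len(t) = 2. Solve t forward using t[k] = (r[k] - Σ_{i≥1} s[i]·t[k-i]) / s[0]: t[0] = r[0] / s[0] = 1 / 1 = 1; t[1] = (r[1] - 1×1) / s[0] = (4 - 1×1) / 1 = 3. So t = [1, 3]. Forward-check [1, 1, 3] * [1, 3]: r[0] = 1×1 = 1; r[1] = 1×3 + 1×1 = 4; r[2] = 1×3 + 3×1 = 6; r[3] = 3×3 = 9 → [1, 4, 6, 9] ✓

[1, 3]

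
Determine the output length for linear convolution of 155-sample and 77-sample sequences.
Linear/full convolution length: m + n - 1 = 155 + 77 - 1 = 231

231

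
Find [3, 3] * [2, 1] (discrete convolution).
y[0] = 3×2 = 6; y[1] = 3×1 + 3×2 = 9; y[2] = 3×1 = 3

[6, 9, 3]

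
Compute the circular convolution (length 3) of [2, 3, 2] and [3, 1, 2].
Use y[k] = Σ_j a[j]·b[(k-j) mod 3]. y[0] = 2×3 + 3×2 + 2×1 = 14; y[1] = 2×1 + 3×3 + 2×2 = 15; y[2] = 2×2 + 3×1 + 2×3 = 13. Result: [14, 15, 13]

[14, 15, 13]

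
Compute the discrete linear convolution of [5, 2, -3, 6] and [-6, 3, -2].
y[0] = 5×-6 = -30; y[1] = 5×3 + 2×-6 = 3; y[2] = 5×-2 + 2×3 + -3×-6 = 14; y[3] = 2×-2 + -3×3 + 6×-6 = -49; y[4] = -3×-2 + 6×3 = 24; y[5] = 6×-2 = -12

[-30, 3, 14, -49, 24, -12]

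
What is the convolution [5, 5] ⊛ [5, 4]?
y[0] = 5×5 = 25; y[1] = 5×4 + 5×5 = 45; y[2] = 5×4 = 20

[25, 45, 20]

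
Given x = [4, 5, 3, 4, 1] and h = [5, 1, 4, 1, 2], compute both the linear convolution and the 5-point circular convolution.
Linear: y_lin[0] = 4×5 = 20; y_lin[1] = 4×1 + 5×5 = 29; y_lin[2] = 4×4 + 5×1 + 3×5 = 36; y_lin[3] = 4×1 + 5×4 + 3×1 + 4×5 = 47; y_lin[4] = 4×2 + 5×1 + 3×4 + 4×1 + 1×5 = 34; y_lin[5] = 5×2 + 3×1 + 4×4 + 1×1 = 30; y_lin[6] = 3×2 + 4×1 + 1×4 = 14; y_lin[7] = 4×2 + 1×1 = 9; y_lin[8] = 1×2 = 2 → [20, 29, 36, 47, 34, 30, 14, 9, 2]. Circular (length 5): y[0] = 4×5 + 5×2 + 3×1 + 4×4 + 1×1 = 50; y[1] = 4×1 + 5×5 + 3×2 + 4×1 + 1×4 = 43; y[2] = 4×4 + 5×1 + 3×5 + 4×2 + 1×1 = 45; y[3] = 4×1 + 5×4 + 3×1 + 4×5 + 1×2 = 49; y[4] = 4×2 + 5×1 + 3×4 + 4×1 + 1×5 = 34 → [50, 43, 45, 49, 34]

Linear: [20, 29, 36, 47, 34, 30, 14, 9, 2], Circular: [50, 43, 45, 49, 34]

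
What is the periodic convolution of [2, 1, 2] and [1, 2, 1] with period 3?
Use y[k] = Σ_j s[j]·t[(k-j) mod 3]. y[0] = 2×1 + 1×1 + 2×2 = 7; y[1] = 2×2 + 1×1 + 2×1 = 7; y[2] = 2×1 + 1×2 + 2×1 = 6. Result: [7, 7, 6]

[7, 7, 6]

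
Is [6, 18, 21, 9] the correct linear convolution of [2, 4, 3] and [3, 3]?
Recompute linear convolution of [2, 4, 3] and [3, 3]: y[0] = 2×3 = 6; y[1] = 2×3 + 4×3 = 18; y[2] = 4×3 + 3×3 = 21; y[3] = 3×3 = 9 → [6, 18, 21, 9]. Given [6, 18, 21, 9] matches, so answer: Yes

Yes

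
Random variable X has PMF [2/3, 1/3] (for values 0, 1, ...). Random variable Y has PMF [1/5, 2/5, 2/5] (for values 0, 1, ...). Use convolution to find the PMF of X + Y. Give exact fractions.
P(X+Y=k) = Σ_i P(X=i)·P(Y=k-i) — a convolution of [2/3, 1/3] and [1/5, 2/5, 2/5]. P(X+Y=0) = (2/3)×(1/5) = 2/15; P(X+Y=1) = (2/3)×(2/5) + (1/3)×(1/5) = 4/15 + 1/15 = 1/3; P(X+Y=2) = (2/3)×(2/5) + (1/3)×(2/5) = 4/15 + 2/15 = 2/5; P(X+Y=3) = (1/3)×(2/5) = 2/15. PMF: [2/15, 1/3, 2/5, 2/15] (sums to 1 ✓)

[2/15, 1/3, 2/5, 2/15]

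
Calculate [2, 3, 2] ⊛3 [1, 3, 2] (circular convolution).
Use y[k] = Σ_j f[j]·g[(k-j) mod 3]. y[0] = 2×1 + 3×2 + 2×3 = 14; y[1] = 2×3 + 3×1 + 2×2 = 13; y[2] = 2×2 + 3×3 + 2×1 = 15. Result: [14, 13, 15]

[14, 13, 15]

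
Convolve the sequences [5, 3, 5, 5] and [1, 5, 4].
y[0] = 5×1 = 5; y[1] = 5×5 + 3×1 = 28; y[2] = 5×4 + 3×5 + 5×1 = 40; y[3] = 3×4 + 5×5 + 5×1 = 42; y[4] = 5×4 + 5×5 = 45; y[5] = 5×4 = 20

[5, 28, 40, 42, 45, 20]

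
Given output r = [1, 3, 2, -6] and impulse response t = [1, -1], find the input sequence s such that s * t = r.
Deconvolve r=[1, 3, 2, -6] by t=[1, -1]. Since t[0]=1, solve forward: s[0] = r[0] / 1 = 1; s[1] = (r[1] - 1×-1) / 1 = 4; s[2] = (r[2] - 4×-1) / 1 = 6. So s = [1, 4, 6]. Check by forward convolution: r[0] = 1×1 = 1; r[1] = 1×-1 + 4×1 = 3; r[2] = 4×-1 + 6×1 = 2; r[3] = 6×-1 = -6

[1, 4, 6]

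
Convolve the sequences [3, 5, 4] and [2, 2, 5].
y[0] = 3×2 = 6; y[1] = 3×2 + 5×2 = 16; y[2] = 3×5 + 5×2 + 4×2 = 33; y[3] = 5×5 + 4×2 = 33; y[4] = 4×5 = 20

[6, 16, 33, 33, 20]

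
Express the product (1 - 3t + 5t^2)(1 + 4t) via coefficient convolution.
Ascending coefficients: a = [1, -3, 5], b = [1, 4]. c[0] = 1×1 = 1; c[1] = 1×4 + -3×1 = 1; c[2] = -3×4 + 5×1 = -7; c[3] = 5×4 = 20. Result coefficients: [1, 1, -7, 20] → 1 + t - 7t^2 + 20t^3

1 + t - 7t^2 + 20t^3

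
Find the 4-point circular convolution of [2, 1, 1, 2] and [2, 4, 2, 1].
Use y[k] = Σ_j f[j]·g[(k-j) mod 4]. y[0] = 2×2 + 1×1 + 1×2 + 2×4 = 15; y[1] = 2×4 + 1×2 + 1×1 + 2×2 = 15; y[2] = 2×2 + 1×4 + 1×2 + 2×1 = 12; y[3] = 2×1 + 1×2 + 1×4 + 2×2 = 12. Result: [15, 15, 12, 12]

[15, 15, 12, 12]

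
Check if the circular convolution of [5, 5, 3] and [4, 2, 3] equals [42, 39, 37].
Recompute circular convolution of [5, 5, 3] and [4, 2, 3]: y[0] = 5×4 + 5×3 + 3×2 = 41; y[1] = 5×2 + 5×4 + 3×3 = 39; y[2] = 5×3 + 5×2 + 3×4 = 37 → [41, 39, 37]. Compare to given [42, 39, 37]: they differ at index 0: given 42, correct 41, so answer: No

No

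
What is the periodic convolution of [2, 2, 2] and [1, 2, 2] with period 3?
Use y[k] = Σ_j a[j]·b[(k-j) mod 3]. y[0] = 2×1 + 2×2 + 2×2 = 10; y[1] = 2×2 + 2×1 + 2×2 = 10; y[2] = 2×2 + 2×2 + 2×1 = 10. Result: [10, 10, 10]

[10, 10, 10]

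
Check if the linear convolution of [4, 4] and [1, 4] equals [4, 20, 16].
Recompute linear convolution of [4, 4] and [1, 4]: y[0] = 4×1 = 4; y[1] = 4×4 + 4×1 = 20; y[2] = 4×4 = 16 → [4, 20, 16]. Given [4, 20, 16] matches, so answer: Yes

Yes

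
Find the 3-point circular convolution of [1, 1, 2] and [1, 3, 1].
Use y[k] = Σ_j x[j]·h[(k-j) mod 3]. y[0] = 1×1 + 1×1 + 2×3 = 8; y[1] = 1×3 + 1×1 + 2×1 = 6; y[2] = 1×1 + 1×3 + 2×1 = 6. Result: [8, 6, 6]

[8, 6, 6]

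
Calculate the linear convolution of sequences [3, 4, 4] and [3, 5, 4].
y[0] = 3×3 = 9; y[1] = 3×5 + 4×3 = 27; y[2] = 3×4 + 4×5 + 4×3 = 44; y[3] = 4×4 + 4×5 = 36; y[4] = 4×4 = 16

[9, 27, 44, 36, 16]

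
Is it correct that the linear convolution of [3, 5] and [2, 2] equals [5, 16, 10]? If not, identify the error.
Recompute linear convolution of [3, 5] and [2, 2]: y[0] = 3×2 = 6; y[1] = 3×2 + 5×2 = 16; y[2] = 5×2 = 10 → [6, 16, 10]. Compare to given [5, 16, 10]: they differ at index 0: given 5, correct 6, so answer: No

No. Error at index 0: given 5, correct 6.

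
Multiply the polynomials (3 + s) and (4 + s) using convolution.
Ascending coefficients: a = [3, 1], b = [4, 1]. c[0] = 3×4 = 12; c[1] = 3×1 + 1×4 = 7; c[2] = 1×1 = 1. Result coefficients: [12, 7, 1] → 12 + 7s + s^2

12 + 7s + s^2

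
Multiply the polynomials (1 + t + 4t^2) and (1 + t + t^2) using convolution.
Ascending coefficients: a = [1, 1, 4], b = [1, 1, 1]. c[0] = 1×1 = 1; c[1] = 1×1 + 1×1 = 2; c[2] = 1×1 + 1×1 + 4×1 = 6; c[3] = 1×1 + 4×1 = 5; c[4] = 4×1 = 4. Result coefficients: [1, 2, 6, 5, 4] → 1 + 2t + 6t^2 + 5t^3 + 4t^4

1 + 2t + 6t^2 + 5t^3 + 4t^4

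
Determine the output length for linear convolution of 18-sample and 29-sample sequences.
Linear/full convolution length: m + n - 1 = 18 + 29 - 1 = 46

46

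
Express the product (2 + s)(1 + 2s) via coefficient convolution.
Ascending coefficients: a = [2, 1], b = [1, 2]. c[0] = 2×1 = 2; c[1] = 2×2 + 1×1 = 5; c[2] = 1×2 = 2. Result coefficients: [2, 5, 2] → 2 + 5s + 2s^2

2 + 5s + 2s^2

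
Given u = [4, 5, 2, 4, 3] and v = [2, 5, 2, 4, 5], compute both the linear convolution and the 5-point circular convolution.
Linear: y_lin[0] = 4×2 = 8; y_lin[1] = 4×5 + 5×2 = 30; y_lin[2] = 4×2 + 5×5 + 2×2 = 37; y_lin[3] = 4×4 + 5×2 + 2×5 + 4×2 = 44; y_lin[4] = 4×5 + 5×4 + 2×2 + 4×5 + 3×2 = 70; y_lin[5] = 5×5 + 2×4 + 4×2 + 3×5 = 56; y_lin[6] = 2×5 + 4×4 + 3×2 = 32; y_lin[7] = 4×5 + 3×4 = 32; y_lin[8] = 3×5 = 15 → [8, 30, 37, 44, 70, 56, 32, 32, 15]. Circular (length 5): y[0] = 4×2 + 5×5 + 2×4 + 4×2 + 3×5 = 64; y[1] = 4×5 + 5×2 + 2×5 + 4×4 + 3×2 = 62; y[2] = 4×2 + 5×5 + 2×2 + 4×5 + 3×4 = 69; y[3] = 4×4 + 5×2 + 2×5 + 4×2 + 3×5 = 59; y[4] = 4×5 + 5×4 + 2×2 + 4×5 + 3×2 = 70 → [64, 62, 69, 59, 70]

Linear: [8, 30, 37, 44, 70, 56, 32, 32, 15], Circular: [64, 62, 69, 59, 70]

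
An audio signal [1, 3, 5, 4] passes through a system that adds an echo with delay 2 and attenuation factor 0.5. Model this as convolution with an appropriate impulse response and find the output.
Direct-path + delayed-attenuated-path model → impulse response h = [1, 0, 0.5] (1 at lag 0, 0.5 at lag 2). Output y[n] = x[n] + 0.5·x[n - 2] (with x[n] = 0 outside 0..3): y[0] = 1 + 0.5×0 = 1; y[1] = 3 + 0.5×0 = 3; y[2] = 5 + 0.5×1 = 5.5; y[3] = 4 + 0.5×3 = 5.5; y[4] = 0 + 0.5×5 = 2.5; y[5] = 0 + 0.5×4 = 2.0. So y = [1, 3, 5.5, 5.5, 2.5, 2.0]

[1, 3, 5.5, 5.5, 2.5, 2.0]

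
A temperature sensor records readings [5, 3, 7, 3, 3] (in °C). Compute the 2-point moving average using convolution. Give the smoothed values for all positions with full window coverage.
2-point moving average kernel = [1, 1]. Apply in 'valid' mode (full window coverage): avg[0] = (5 + 3) / 2 = 4.0; avg[1] = (3 + 7) / 2 = 5.0; avg[2] = (7 + 3) / 2 = 5.0; avg[3] = (3 + 3) / 2 = 3.0. Smoothed values: [4.0, 5.0, 5.0, 3.0]

[4.0, 5.0, 5.0, 3.0]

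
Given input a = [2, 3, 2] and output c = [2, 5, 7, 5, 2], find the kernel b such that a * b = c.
Output length 5 = len(a) + len(b) - 1 ⇒ len(b) = 3. Solve b forward using b[k] = (c[k] - Σ_{i≥1} a[i]·b[k-i]) / a[0]: b[0] = c[0] / a[0] = 2 / 2 = 1; b[1] = (c[1] - 3×1) / a[0] = (5 - 3×1) / 2 = 1; b[2] = (c[2] - 3×1 - 2×1) / a[0] = (7 - 3×1 - 2×1) / 2 = 1. So b = [1, 1, 1]. Forward-check [2, 3, 2] * [1, 1, 1]: c[0] = 2×1 = 2; c[1] = 2×1 + 3×1 = 5; c[2] = 2×1 + 3×1 + 2×1 = 7; c[3] = 3×1 + 2×1 = 5; c[4] = 2×1 = 2 → [2, 5, 7, 5, 2] ✓

[1, 1, 1]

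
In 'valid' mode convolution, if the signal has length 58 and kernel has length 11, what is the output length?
'Valid' mode counts only positions where the kernel fully overlaps the signal: m - n + 1 = 58 - 11 + 1 = 48

48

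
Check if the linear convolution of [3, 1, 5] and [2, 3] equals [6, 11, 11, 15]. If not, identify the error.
Recompute linear convolution of [3, 1, 5] and [2, 3]: y[0] = 3×2 = 6; y[1] = 3×3 + 1×2 = 11; y[2] = 1×3 + 5×2 = 13; y[3] = 5×3 = 15 → [6, 11, 13, 15]. Compare to given [6, 11, 11, 15]: they differ at index 2: given 11, correct 13, so answer: No

No. Error at index 2: given 11, correct 13.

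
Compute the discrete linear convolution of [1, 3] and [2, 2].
y[0] = 1×2 = 2; y[1] = 1×2 + 3×2 = 8; y[2] = 3×2 = 6

[2, 8, 6]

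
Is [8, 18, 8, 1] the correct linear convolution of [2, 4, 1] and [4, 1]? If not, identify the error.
Recompute linear convolution of [2, 4, 1] and [4, 1]: y[0] = 2×4 = 8; y[1] = 2×1 + 4×4 = 18; y[2] = 4×1 + 1×4 = 8; y[3] = 1×1 = 1 → [8, 18, 8, 1]. Given [8, 18, 8, 1] matches, so answer: Yes

Yes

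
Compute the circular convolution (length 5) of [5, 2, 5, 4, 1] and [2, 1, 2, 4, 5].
Use y[k] = Σ_j s[j]·t[(k-j) mod 5]. y[0] = 5×2 + 2×5 + 5×4 + 4×2 + 1×1 = 49; y[1] = 5×1 + 2×2 + 5×5 + 4×4 + 1×2 = 52; y[2] = 5×2 + 2×1 + 5×2 + 4×5 + 1×4 = 46; y[3] = 5×4 + 2×2 + 5×1 + 4×2 + 1×5 = 42; y[4] = 5×5 + 2×4 + 5×2 + 4×1 + 1×2 = 49. Result: [49, 52, 46, 42, 49]

[49, 52, 46, 42, 49]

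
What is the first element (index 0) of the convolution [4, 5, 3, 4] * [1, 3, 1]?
Use y[k] = Σ_i a[i]·b[k-i] at k=0. y[0] = 4×1 = 4

4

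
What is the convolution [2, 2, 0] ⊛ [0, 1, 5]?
y[0] = 2×0 = 0; y[1] = 2×1 + 2×0 = 2; y[2] = 2×5 + 2×1 + 0×0 = 12; y[3] = 2×5 + 0×1 = 10; y[4] = 0×5 = 0

[0, 2, 12, 10, 0]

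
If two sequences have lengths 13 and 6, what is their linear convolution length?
Linear/full convolution length: m + n - 1 = 13 + 6 - 1 = 18

18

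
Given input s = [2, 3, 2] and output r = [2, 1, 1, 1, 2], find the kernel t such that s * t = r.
Output length 5 = len(s) + len(t) - 1 ⇒ len(t) = 3. Solve t forward using t[k] = (r[k] - Σ_{i≥1} s[i]·t[k-i]) / s[0]: t[0] = r[0] / s[0] = 2 / 2 = 1; t[1] = (r[1] - 3×1) / s[0] = (1 - 3×1) / 2 = -1; t[2] = (r[2] - 3×-1 - 2×1) / s[0] = (1 - 3×-1 - 2×1) / 2 = 1. So t = [1, -1, 1]. Forward-check [2, 3, 2] * [1, -1, 1]: r[0] = 2×1 = 2; r[1] = 2×-1 + 3×1 = 1; r[2] = 2×1 + 3×-1 + 2×1 = 1; r[3] = 3×1 + 2×-1 = 1; r[4] = 2×1 = 2 → [2, 1, 1, 1, 2] ✓

[1, -1, 1]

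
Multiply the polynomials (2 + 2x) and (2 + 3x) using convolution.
Ascending coefficients: a = [2, 2], b = [2, 3]. c[0] = 2×2 = 4; c[1] = 2×3 + 2×2 = 10; c[2] = 2×3 = 6. Result coefficients: [4, 10, 6] → 4 + 10x + 6x^2

4 + 10x + 6x^2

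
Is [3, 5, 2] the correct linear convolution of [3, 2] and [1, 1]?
Recompute linear convolution of [3, 2] and [1, 1]: y[0] = 3×1 = 3; y[1] = 3×1 + 2×1 = 5; y[2] = 2×1 = 2 → [3, 5, 2]. Given [3, 5, 2] matches, so answer: Yes

Yes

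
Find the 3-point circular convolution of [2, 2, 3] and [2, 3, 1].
Use y[k] = Σ_j s[j]·t[(k-j) mod 3]. y[0] = 2×2 + 2×1 + 3×3 = 15; y[1] = 2×3 + 2×2 + 3×1 = 13; y[2] = 2×1 + 2×3 + 3×2 = 14. Result: [15, 13, 14]

[15, 13, 14]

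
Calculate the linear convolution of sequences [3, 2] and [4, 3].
y[0] = 3×4 = 12; y[1] = 3×3 + 2×4 = 17; y[2] = 2×3 = 6

[12, 17, 6]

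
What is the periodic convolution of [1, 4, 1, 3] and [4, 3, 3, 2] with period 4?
Use y[k] = Σ_j x[j]·h[(k-j) mod 4]. y[0] = 1×4 + 4×2 + 1×3 + 3×3 = 24; y[1] = 1×3 + 4×4 + 1×2 + 3×3 = 30; y[2] = 1×3 + 4×3 + 1×4 + 3×2 = 25; y[3] = 1×2 + 4×3 + 1×3 + 3×4 = 29. Result: [24, 30, 25, 29]

[24, 30, 25, 29]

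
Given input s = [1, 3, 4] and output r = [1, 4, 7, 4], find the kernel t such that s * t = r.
Output length 4 = len(s) + len(t) - 1 ⇒ len(t) = 2. Solve t forward using t[k] = (r[k] - Σ_{i≥1} s[i]·t[k-i]) / s[0]: t[0] = r[0] / s[0] = 1 / 1 = 1; t[1] = (r[1] - 3×1) / s[0] = (4 - 3×1) / 1 = 1. So t = [1, 1]. Forward-check [1, 3, 4] * [1, 1]: r[0] = 1×1 = 1; r[1] = 1×1 + 3×1 = 4; r[2] = 3×1 + 4×1 = 7; r[3] = 4×1 = 4 → [1, 4, 7, 4] ✓

[1, 1]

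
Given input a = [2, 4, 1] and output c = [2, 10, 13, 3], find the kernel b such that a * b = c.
Output length 4 = len(a) + len(b) - 1 ⇒ len(b) = 2. Solve b forward using b[k] = (c[k] - Σ_{i≥1} a[i]·b[k-i]) / a[0]: b[0] = c[0] / a[0] = 2 / 2 = 1; b[1] = (c[1] - 4×1) / a[0] = (10 - 4×1) / 2 = 3. So b = [1, 3]. Forward-check [2, 4, 1] * [1, 3]: c[0] = 2×1 = 2; c[1] = 2×3 + 4×1 = 10; c[2] = 4×3 + 1×1 = 13; c[3] = 1×3 = 3 → [2, 10, 13, 3] ✓

[1, 3]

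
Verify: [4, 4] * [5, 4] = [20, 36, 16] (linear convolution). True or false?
Recompute linear convolution of [4, 4] and [5, 4]: y[0] = 4×5 = 20; y[1] = 4×4 + 4×5 = 36; y[2] = 4×4 = 16 → [20, 36, 16]. Given [20, 36, 16] matches, so answer: Yes

Yes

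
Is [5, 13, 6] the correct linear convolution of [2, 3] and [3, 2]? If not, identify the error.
Recompute linear convolution of [2, 3] and [3, 2]: y[0] = 2×3 = 6; y[1] = 2×2 + 3×3 = 13; y[2] = 3×2 = 6 → [6, 13, 6]. Compare to given [5, 13, 6]: they differ at index 0: given 5, correct 6, so answer: No

No. Error at index 0: given 5, correct 6.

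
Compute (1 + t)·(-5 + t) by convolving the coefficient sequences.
Ascending coefficients: a = [1, 1], b = [-5, 1]. c[0] = 1×-5 = -5; c[1] = 1×1 + 1×-5 = -4; c[2] = 1×1 = 1. Result coefficients: [-5, -4, 1] → -5 - 4t + t^2

-5 - 4t + t^2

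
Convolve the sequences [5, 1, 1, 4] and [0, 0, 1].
y[0] = 5×0 = 0; y[1] = 5×0 + 1×0 = 0; y[2] = 5×1 + 1×0 + 1×0 = 5; y[3] = 1×1 + 1×0 + 4×0 = 1; y[4] = 1×1 + 4×0 = 1; y[5] = 4×1 = 4

[0, 0, 5, 1, 1, 4]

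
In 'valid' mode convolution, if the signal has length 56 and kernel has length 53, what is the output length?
'Valid' mode counts only positions where the kernel fully overlaps the signal: m - n + 1 = 56 - 53 + 1 = 4

4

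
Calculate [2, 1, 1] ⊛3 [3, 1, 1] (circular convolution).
Use y[k] = Σ_j u[j]·v[(k-j) mod 3]. y[0] = 2×3 + 1×1 + 1×1 = 8; y[1] = 2×1 + 1×3 + 1×1 = 6; y[2] = 2×1 + 1×1 + 1×3 = 6. Result: [8, 6, 6]

[8, 6, 6]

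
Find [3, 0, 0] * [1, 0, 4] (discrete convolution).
y[0] = 3×1 = 3; y[1] = 3×0 + 0×1 = 0; y[2] = 3×4 + 0×0 + 0×1 = 12; y[3] = 0×4 + 0×0 = 0; y[4] = 0×4 = 0

[3, 0, 12, 0, 0]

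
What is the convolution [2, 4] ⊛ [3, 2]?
y[0] = 2×3 = 6; y[1] = 2×2 + 4×3 = 16; y[2] = 4×2 = 8

[6, 16, 8]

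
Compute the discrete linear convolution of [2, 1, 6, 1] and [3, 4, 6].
y[0] = 2×3 = 6; y[1] = 2×4 + 1×3 = 11; y[2] = 2×6 + 1×4 + 6×3 = 34; y[3] = 1×6 + 6×4 + 1×3 = 33; y[4] = 6×6 + 1×4 = 40; y[5] = 1×6 = 6

[6, 11, 34, 33, 40, 6]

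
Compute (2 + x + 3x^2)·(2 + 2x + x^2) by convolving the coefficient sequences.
Ascending coefficients: a = [2, 1, 3], b = [2, 2, 1]. c[0] = 2×2 = 4; c[1] = 2×2 + 1×2 = 6; c[2] = 2×1 + 1×2 + 3×2 = 10; c[3] = 1×1 + 3×2 = 7; c[4] = 3×1 = 3. Result coefficients: [4, 6, 10, 7, 3] → 4 + 6x + 10x^2 + 7x^3 + 3x^4

4 + 6x + 10x^2 + 7x^3 + 3x^4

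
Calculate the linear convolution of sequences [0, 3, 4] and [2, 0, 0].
y[0] = 0×2 = 0; y[1] = 0×0 + 3×2 = 6; y[2] = 0×0 + 3×0 + 4×2 = 8; y[3] = 3×0 + 4×0 = 0; y[4] = 4×0 = 0

[0, 6, 8, 0, 0]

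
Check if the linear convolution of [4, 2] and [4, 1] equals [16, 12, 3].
Recompute linear convolution of [4, 2] and [4, 1]: y[0] = 4×4 = 16; y[1] = 4×1 + 2×4 = 12; y[2] = 2×1 = 2 → [16, 12, 2]. Compare to given [16, 12, 3]: they differ at index 2: given 3, correct 2, so answer: No

No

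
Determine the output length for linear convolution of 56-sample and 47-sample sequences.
Linear/full convolution length: m + n - 1 = 56 + 47 - 1 = 102

102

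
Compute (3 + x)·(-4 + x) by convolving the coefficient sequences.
Ascending coefficients: a = [3, 1], b = [-4, 1]. c[0] = 3×-4 = -12; c[1] = 3×1 + 1×-4 = -1; c[2] = 1×1 = 1. Result coefficients: [-12, -1, 1] → -12 - x + x^2

-12 - x + x^2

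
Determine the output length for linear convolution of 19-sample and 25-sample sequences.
Linear/full convolution length: m + n - 1 = 19 + 25 - 1 = 43

43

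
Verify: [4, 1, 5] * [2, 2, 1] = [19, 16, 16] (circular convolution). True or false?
Recompute circular convolution of [4, 1, 5] and [2, 2, 1]: y[0] = 4×2 + 1×1 + 5×2 = 19; y[1] = 4×2 + 1×2 + 5×1 = 15; y[2] = 4×1 + 1×2 + 5×2 = 16 → [19, 15, 16]. Compare to given [19, 16, 16]: they differ at index 1: given 16, correct 15, so answer: No

No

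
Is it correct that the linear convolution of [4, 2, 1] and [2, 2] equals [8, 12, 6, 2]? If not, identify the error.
Recompute linear convolution of [4, 2, 1] and [2, 2]: y[0] = 4×2 = 8; y[1] = 4×2 + 2×2 = 12; y[2] = 2×2 + 1×2 = 6; y[3] = 1×2 = 2 → [8, 12, 6, 2]. Given [8, 12, 6, 2] matches, so answer: Yes

Yes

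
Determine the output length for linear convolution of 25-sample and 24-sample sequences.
Linear/full convolution length: m + n - 1 = 25 + 24 - 1 = 48

48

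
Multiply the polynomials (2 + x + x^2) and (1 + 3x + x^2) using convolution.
Ascending coefficients: a = [2, 1, 1], b = [1, 3, 1]. c[0] = 2×1 = 2; c[1] = 2×3 + 1×1 = 7; c[2] = 2×1 + 1×3 + 1×1 = 6; c[3] = 1×1 + 1×3 = 4; c[4] = 1×1 = 1. Result coefficients: [2, 7, 6, 4, 1] → 2 + 7x + 6x^2 + 4x^3 + x^4

2 + 7x + 6x^2 + 4x^3 + x^4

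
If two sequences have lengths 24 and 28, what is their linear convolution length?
Linear/full convolution length: m + n - 1 = 24 + 28 - 1 = 51

51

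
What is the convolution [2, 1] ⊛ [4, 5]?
y[0] = 2×4 = 8; y[1] = 2×5 + 1×4 = 14; y[2] = 1×5 = 5

[8, 14, 5]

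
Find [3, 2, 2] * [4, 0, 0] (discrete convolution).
y[0] = 3×4 = 12; y[1] = 3×0 + 2×4 = 8; y[2] = 3×0 + 2×0 + 2×4 = 8; y[3] = 2×0 + 2×0 = 0; y[4] = 2×0 = 0

[12, 8, 8, 0, 0]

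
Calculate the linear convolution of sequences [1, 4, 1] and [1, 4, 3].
y[0] = 1×1 = 1; y[1] = 1×4 + 4×1 = 8; y[2] = 1×3 + 4×4 + 1×1 = 20; y[3] = 4×3 + 1×4 = 16; y[4] = 1×3 = 3

[1, 8, 20, 16, 3]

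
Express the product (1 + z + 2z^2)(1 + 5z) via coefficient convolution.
Ascending coefficients: a = [1, 1, 2], b = [1, 5]. c[0] = 1×1 = 1; c[1] = 1×5 + 1×1 = 6; c[2] = 1×5 + 2×1 = 7; c[3] = 2×5 = 10. Result coefficients: [1, 6, 7, 10] → 1 + 6z + 7z^2 + 10z^3

1 + 6z + 7z^2 + 10z^3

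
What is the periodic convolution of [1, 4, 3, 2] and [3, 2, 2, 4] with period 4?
Use y[k] = Σ_j x[j]·h[(k-j) mod 4]. y[0] = 1×3 + 4×4 + 3×2 + 2×2 = 29; y[1] = 1×2 + 4×3 + 3×4 + 2×2 = 30; y[2] = 1×2 + 4×2 + 3×3 + 2×4 = 27; y[3] = 1×4 + 4×2 + 3×2 + 2×3 = 24. Result: [29, 30, 27, 24]

[29, 30, 27, 24]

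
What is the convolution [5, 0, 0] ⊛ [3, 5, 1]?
y[0] = 5×3 = 15; y[1] = 5×5 + 0×3 = 25; y[2] = 5×1 + 0×5 + 0×3 = 5; y[3] = 0×1 + 0×5 = 0; y[4] = 0×1 = 0

[15, 25, 5, 0, 0]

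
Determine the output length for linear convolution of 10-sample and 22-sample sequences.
Linear/full convolution length: m + n - 1 = 10 + 22 - 1 = 31

31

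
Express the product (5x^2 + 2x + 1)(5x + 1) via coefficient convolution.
Ascending coefficients: a = [1, 2, 5], b = [1, 5]. c[0] = 1×1 = 1; c[1] = 1×5 + 2×1 = 7; c[2] = 2×5 + 5×1 = 15; c[3] = 5×5 = 25. Result coefficients: [1, 7, 15, 25] → 25x^3 + 15x^2 + 7x + 1

25x^3 + 15x^2 + 7x + 1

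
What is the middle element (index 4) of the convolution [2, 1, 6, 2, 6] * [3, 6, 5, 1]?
Use y[k] = Σ_i a[i]·b[k-i] at k=4. y[4] = 1×1 + 6×5 + 2×6 + 6×3 = 61

61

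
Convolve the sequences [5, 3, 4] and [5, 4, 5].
y[0] = 5×5 = 25; y[1] = 5×4 + 3×5 = 35; y[2] = 5×5 + 3×4 + 4×5 = 57; y[3] = 3×5 + 4×4 = 31; y[4] = 4×5 = 20

[25, 35, 57, 31, 20]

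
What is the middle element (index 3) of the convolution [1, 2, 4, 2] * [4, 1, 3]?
Use y[k] = Σ_i a[i]·b[k-i] at k=3. y[3] = 2×3 + 4×1 + 2×4 = 18

18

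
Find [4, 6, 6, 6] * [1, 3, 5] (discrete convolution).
y[0] = 4×1 = 4; y[1] = 4×3 + 6×1 = 18; y[2] = 4×5 + 6×3 + 6×1 = 44; y[3] = 6×5 + 6×3 + 6×1 = 54; y[4] = 6×5 + 6×3 = 48; y[5] = 6×5 = 30

[4, 18, 44, 54, 48, 30]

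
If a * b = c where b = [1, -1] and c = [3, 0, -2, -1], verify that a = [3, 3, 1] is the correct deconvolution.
Forward-compute [3, 3, 1] * [1, -1]: c[0] = 3×1 = 3; c[1] = 3×-1 + 3×1 = 0; c[2] = 3×-1 + 1×1 = -2; c[3] = 1×-1 = -1 → [3, 0, -2, -1]. Matches given c = [3, 0, -2, -1], so verified.

Verified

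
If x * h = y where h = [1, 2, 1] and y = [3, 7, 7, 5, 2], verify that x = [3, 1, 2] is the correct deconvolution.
Forward-compute [3, 1, 2] * [1, 2, 1]: y[0] = 3×1 = 3; y[1] = 3×2 + 1×1 = 7; y[2] = 3×1 + 1×2 + 2×1 = 7; y[3] = 1×1 + 2×2 = 5; y[4] = 2×1 = 2 → [3, 7, 7, 5, 2]. Matches given y = [3, 7, 7, 5, 2], so verified.

Verified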